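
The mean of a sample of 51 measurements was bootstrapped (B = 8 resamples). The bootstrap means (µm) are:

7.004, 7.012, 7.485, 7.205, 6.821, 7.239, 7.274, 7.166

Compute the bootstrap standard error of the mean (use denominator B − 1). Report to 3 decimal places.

SE* = 0.203

Bootstrap SE is the standard deviation of the 8 replicate means.
Mean of replicates: (7.004 + 7.012 + 7.485 + 7.205 + 6.821 + 7.239 + 7.274 + 7.166) / 8 = 57.2060 / 8 = 7.1508
Sum of squared deviations: (−0.1468)² + (−0.1388)² + (+0.3342)² + (+0.0542)² + (−0.3298)² + (+0.0882)² + (+0.1232)² + (+0.0152)² = 0.2874
Variance = 0.2874 / 7 = 0.0411
SE* = √0.0411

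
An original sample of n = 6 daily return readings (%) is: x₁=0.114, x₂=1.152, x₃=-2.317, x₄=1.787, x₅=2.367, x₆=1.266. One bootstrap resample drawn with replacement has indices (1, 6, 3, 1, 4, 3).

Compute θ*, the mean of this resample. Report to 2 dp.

θ* = -0.23

Resample values: 0.114, 1.266, -2.317, 0.114, 1.787, -2.317.
Mean = (0.114 + 1.266 + (-2.317) + 0.114 + 1.787 + (-2.317)) / 6 = -1.3530 / 6 = -0.23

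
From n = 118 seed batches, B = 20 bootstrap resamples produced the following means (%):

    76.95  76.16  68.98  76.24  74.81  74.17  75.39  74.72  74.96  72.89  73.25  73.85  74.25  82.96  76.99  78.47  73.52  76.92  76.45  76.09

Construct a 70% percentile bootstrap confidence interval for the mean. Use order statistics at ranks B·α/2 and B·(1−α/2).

Sorted replicates: 68.98, 72.89, 73.25, 73.52, 73.85, 74.17, 74.25, 74.72, 74.81, 74.96, 75.39, 76.09, 76.16, 76.24, 76.45, 76.92, 76.95, 76.99, 78.47, 82.96
α = 0.30; lower rank = 20 × 0.150 = 3; upper rank = 20 × 0.850 = 17.
The 3rd smallest replicate is 73.25; the 17th is 76.95.

(73.25, 76.95)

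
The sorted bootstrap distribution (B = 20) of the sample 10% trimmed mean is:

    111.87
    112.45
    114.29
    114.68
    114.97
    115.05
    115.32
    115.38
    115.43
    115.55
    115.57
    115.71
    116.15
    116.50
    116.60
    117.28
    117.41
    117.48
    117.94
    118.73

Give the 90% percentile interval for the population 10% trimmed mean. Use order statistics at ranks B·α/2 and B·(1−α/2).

(111.87, 117.94)

α = 0.10; lower rank = 20 × 0.050 = 1; upper rank = 20 × 0.950 = 19.
The 1st smallest replicate is 111.87; the 19th is 117.94.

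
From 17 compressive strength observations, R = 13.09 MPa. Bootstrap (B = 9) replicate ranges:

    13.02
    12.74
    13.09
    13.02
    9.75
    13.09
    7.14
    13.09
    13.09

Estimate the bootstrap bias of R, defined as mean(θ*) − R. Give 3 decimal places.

mean(θ*) = (13.02 + 12.74 + 13.09 + 13.02 + 9.75 + 13.09 + 7.14 + 13.09 + 13.09) / 9 = 12.0033
bias = 12.0033 − 13.09

bias = −1.087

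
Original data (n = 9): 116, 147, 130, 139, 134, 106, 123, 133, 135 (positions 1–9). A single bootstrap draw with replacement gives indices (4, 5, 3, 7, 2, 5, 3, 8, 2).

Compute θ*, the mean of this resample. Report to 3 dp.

Resample values: 139, 134, 130, 123, 147, 134, 130, 133, 147.
Mean = (139 + 134 + 130 + 123 + 147 + 134 + 130 + 133 + 147) / 9 = 1217.0 / 9 = 135.222

θ* = 135.222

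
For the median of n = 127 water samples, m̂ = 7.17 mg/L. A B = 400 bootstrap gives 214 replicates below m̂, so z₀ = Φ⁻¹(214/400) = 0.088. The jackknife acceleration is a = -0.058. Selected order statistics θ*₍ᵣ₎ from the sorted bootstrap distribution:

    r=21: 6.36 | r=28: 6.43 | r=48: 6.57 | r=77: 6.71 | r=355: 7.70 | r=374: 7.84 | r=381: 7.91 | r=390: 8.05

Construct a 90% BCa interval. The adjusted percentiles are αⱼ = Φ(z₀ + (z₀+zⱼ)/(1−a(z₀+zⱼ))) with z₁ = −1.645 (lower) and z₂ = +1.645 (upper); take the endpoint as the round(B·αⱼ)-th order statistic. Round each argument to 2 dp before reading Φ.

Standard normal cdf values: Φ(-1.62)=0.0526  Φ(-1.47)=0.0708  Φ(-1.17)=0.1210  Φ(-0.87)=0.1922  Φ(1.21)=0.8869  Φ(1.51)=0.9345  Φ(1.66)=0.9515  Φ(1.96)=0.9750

(6.36, 7.91)

Lower: z₀ + z₁ = 0.088 + (-1.645) = -1.557; 1 − a(z₀+z₁) = 1 − (-0.058)(-1.557) = 0.9097; argument = 0.088 + (-1.557)/0.9097 = -1.6236 → -1.62.
α₁ = Φ(-1.62) = 0.0526; rank = round(400 × 0.0526) = 21; θ*₍21₎ = 6.36.
Upper: z₀ + z₂ = 1.733; 1 − a(z₀+z₂) = 1.1005; argument = 1.6627 → 1.66; α₂ = 0.9515; rank = 381; θ*₍381₎ = 7.91.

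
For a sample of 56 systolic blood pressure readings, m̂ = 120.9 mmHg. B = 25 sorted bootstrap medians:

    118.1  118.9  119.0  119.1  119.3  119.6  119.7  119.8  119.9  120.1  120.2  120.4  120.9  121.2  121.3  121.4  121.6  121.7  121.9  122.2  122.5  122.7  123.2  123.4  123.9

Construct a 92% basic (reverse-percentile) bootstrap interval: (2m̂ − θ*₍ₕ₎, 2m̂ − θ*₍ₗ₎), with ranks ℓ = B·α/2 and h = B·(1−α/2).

(118.4, 123.7)

Percentile endpoints at ranks 1 and 24: θ*₍1₎ = 118.1, θ*₍24₎ = 123.4.
Basic interval reflects these around m̂:
  lower = 2 × 120.9 − 123.4 = 118.4
  upper = 2 × 120.9 − 118.1 = 123.7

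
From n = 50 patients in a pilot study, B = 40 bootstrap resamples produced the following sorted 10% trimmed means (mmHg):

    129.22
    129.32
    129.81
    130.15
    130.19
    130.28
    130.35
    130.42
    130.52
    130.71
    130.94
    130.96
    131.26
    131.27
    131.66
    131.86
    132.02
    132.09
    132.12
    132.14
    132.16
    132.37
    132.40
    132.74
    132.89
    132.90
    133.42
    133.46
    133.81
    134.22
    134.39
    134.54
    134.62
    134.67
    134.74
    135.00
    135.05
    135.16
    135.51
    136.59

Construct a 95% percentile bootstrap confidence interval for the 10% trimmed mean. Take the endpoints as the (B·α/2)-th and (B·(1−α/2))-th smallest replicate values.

α = 0.05; lower rank = 40 × 0.025 = 1; upper rank = 40 × 0.975 = 39.
The 1st smallest replicate is 129.22; the 39th is 135.51.

(129.22, 135.51)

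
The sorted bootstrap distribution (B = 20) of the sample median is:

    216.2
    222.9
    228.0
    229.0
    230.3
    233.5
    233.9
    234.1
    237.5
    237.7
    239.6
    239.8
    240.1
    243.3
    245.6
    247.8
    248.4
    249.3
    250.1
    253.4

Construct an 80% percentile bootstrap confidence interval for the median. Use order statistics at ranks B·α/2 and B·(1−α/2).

α = 0.20; lower rank = 20 × 0.100 = 2; upper rank = 20 × 0.900 = 18.
The 2nd smallest replicate is 222.9; the 18th is 249.3.

(222.9, 249.3)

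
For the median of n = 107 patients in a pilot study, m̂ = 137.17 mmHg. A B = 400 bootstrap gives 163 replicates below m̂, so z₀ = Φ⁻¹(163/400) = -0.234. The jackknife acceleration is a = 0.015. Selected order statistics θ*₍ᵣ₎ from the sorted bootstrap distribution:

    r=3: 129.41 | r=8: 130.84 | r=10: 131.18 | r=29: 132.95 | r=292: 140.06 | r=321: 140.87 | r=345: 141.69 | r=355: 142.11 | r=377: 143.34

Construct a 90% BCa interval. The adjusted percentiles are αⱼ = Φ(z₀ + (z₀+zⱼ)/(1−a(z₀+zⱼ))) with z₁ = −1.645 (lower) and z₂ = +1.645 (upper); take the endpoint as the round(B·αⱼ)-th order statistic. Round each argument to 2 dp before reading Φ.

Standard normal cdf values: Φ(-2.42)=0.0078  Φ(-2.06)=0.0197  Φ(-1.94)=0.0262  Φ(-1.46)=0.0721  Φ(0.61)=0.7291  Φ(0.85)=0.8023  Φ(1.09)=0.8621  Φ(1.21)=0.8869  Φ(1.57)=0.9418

(130.84, 142.11)

Lower: z₀ + z₁ = -0.234 + (-1.645) = -1.879; 1 − a(z₀+z₁) = 1 − (0.015)(-1.879) = 1.0282; argument = -0.234 + (-1.879)/1.0282 = -2.0615 → -2.06.
α₁ = Φ(-2.06) = 0.0197; rank = round(400 × 0.0197) = 8; θ*₍8₎ = 130.84.
Upper: z₀ + z₂ = 1.411; 1 − a(z₀+z₂) = 0.9788; argument = 1.2075 → 1.21; α₂ = 0.8869; rank = 355; θ*₍355₎ = 142.11.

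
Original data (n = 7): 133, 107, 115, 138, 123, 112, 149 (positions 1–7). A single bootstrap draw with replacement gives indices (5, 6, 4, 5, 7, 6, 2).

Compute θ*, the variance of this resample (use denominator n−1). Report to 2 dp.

θ* = 232.95

Resample values: 123, 112, 138, 123, 149, 112, 107.
Mean = 123.4286; sum of squared deviations = 1397.7143
s² = 1397.7143 / 6 = 232.9524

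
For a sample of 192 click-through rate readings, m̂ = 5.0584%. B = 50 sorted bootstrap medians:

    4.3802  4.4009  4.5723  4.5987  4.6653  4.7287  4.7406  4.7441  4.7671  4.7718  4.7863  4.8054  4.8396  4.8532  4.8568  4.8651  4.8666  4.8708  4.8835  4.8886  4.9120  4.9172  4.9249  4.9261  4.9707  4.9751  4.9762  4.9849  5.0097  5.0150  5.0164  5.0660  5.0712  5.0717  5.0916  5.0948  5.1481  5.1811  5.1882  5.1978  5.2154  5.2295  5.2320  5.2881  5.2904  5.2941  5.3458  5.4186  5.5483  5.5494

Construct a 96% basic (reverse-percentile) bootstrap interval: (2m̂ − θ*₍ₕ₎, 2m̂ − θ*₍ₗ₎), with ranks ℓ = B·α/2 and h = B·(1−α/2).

Percentile endpoints at ranks 1 and 49: θ*₍1₎ = 4.3802, θ*₍49₎ = 5.5483.
Basic interval reflects these around m̂:
  lower = 2 × 5.0584 − 5.5483 = 4.5685
  upper = 2 × 5.0584 − 4.3802 = 5.7366

(4.5685, 5.7366)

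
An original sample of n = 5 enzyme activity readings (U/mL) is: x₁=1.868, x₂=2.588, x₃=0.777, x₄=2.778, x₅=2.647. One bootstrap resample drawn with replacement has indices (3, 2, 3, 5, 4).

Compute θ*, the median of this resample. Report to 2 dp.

Resample values: 0.777, 2.588, 0.777, 2.647, 2.778.
Sorted: 0.777, 0.777, 2.588, 2.647, 2.778
Median = middle value = 2.59

θ* = 2.59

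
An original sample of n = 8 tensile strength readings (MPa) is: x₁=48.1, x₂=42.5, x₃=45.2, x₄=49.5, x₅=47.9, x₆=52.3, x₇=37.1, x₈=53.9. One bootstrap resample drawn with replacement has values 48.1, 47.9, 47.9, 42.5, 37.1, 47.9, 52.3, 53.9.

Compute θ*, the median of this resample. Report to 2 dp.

θ* = 47.90

Sorted: 37.1, 42.5, 47.9, 47.9, 47.9, 48.1, 52.3, 53.9
Median = average of the two middle values = 47.90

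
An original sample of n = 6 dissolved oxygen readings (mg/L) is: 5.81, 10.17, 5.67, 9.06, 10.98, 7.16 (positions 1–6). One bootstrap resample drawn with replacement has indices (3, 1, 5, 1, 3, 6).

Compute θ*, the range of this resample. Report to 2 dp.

Resample values: 5.67, 5.81, 10.98, 5.81, 5.67, 7.16.
Range = 10.98 − 5.67 = 5.31

θ* = 5.31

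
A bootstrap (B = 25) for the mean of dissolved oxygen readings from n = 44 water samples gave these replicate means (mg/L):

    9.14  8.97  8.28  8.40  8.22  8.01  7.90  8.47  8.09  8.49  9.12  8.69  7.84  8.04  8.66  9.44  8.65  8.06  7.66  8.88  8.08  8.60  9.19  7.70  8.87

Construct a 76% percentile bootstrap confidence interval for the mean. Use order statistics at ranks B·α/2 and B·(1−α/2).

(7.84, 9.12)

Sorted replicates: 7.66, 7.70, 7.84, 7.90, 8.01, 8.04, 8.06, 8.08, 8.09, 8.22, 8.28, 8.40, 8.47, 8.49, 8.60, 8.65, 8.66, 8.69, 8.87, 8.88, 8.97, 9.12, 9.14, 9.19, 9.44
α = 0.24; lower rank = 25 × 0.120 = 3; upper rank = 25 × 0.880 = 22.
The 3rd smallest replicate is 7.84; the 22nd is 9.12.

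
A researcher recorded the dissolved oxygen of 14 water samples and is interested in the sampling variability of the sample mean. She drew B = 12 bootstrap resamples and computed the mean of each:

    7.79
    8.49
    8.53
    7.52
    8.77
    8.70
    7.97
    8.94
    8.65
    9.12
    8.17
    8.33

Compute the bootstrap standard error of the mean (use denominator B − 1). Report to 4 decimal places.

SE* = 0.4778

Bootstrap SE is the standard deviation of the 12 replicate means.
Mean of replicates: (7.79 + 8.49 + 8.53 + 7.52 + 8.77 + 8.70 + 7.97 + 8.94 + 8.65 + 9.12 + 8.17 + 8.33) / 12 = 100.98000 / 12 = 8.41500
Sum of squared deviations: (−0.62500)² + (+0.07500)² + (+0.11500)² + (−0.89500)² + (+0.35500)² + (+0.28500)² + (−0.44500)² + (+0.52500)² + (+0.23500)² + (+0.70500)² + (−0.24500)² + (−0.08500)² = 2.51090
Variance = 2.51090 / 11 = 0.22826
SE* = √0.22826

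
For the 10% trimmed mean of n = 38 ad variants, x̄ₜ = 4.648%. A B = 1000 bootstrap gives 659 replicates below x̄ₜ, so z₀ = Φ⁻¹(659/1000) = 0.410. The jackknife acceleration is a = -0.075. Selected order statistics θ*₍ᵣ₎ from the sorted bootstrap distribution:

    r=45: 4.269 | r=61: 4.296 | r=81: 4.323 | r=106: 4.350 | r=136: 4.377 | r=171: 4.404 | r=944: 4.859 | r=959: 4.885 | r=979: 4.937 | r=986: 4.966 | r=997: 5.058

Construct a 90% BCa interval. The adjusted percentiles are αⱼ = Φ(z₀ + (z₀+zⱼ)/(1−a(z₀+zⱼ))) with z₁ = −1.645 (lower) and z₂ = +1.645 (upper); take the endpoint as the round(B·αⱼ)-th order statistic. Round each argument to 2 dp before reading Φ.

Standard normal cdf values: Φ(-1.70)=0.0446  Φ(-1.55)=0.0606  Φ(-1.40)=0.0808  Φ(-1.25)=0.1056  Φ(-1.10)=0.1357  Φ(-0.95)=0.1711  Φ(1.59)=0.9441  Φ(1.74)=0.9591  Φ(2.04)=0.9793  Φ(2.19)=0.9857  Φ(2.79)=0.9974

(4.404, 4.966)

Lower: z₀ + z₁ = 0.410 + (-1.645) = -1.235; 1 − a(z₀+z₁) = 1 − (-0.075)(-1.235) = 0.9074; argument = 0.410 + (-1.235)/0.9074 = -0.9511 → -0.95.
α₁ = Φ(-0.95) = 0.1711; rank = round(1000 × 0.1711) = 171; θ*₍171₎ = 4.404.
Upper: z₀ + z₂ = 2.055; 1 − a(z₀+z₂) = 1.1541; argument = 2.1906 → 2.19; α₂ = 0.9857; rank = 986; θ*₍986₎ = 4.966.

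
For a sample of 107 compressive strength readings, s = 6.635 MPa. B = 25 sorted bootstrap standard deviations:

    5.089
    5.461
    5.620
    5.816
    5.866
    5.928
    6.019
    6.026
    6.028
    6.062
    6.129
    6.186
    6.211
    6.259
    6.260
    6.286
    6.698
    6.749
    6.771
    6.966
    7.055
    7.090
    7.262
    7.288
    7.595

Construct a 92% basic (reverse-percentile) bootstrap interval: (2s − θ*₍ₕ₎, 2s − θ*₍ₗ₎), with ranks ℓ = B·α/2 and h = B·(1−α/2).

Percentile endpoints at ranks 1 and 24: θ*₍1₎ = 5.089, θ*₍24₎ = 7.288.
Basic interval reflects these around s:
  lower = 2 × 6.635 − 7.288 = 5.982
  upper = 2 × 6.635 − 5.089 = 8.181

(5.982, 8.181)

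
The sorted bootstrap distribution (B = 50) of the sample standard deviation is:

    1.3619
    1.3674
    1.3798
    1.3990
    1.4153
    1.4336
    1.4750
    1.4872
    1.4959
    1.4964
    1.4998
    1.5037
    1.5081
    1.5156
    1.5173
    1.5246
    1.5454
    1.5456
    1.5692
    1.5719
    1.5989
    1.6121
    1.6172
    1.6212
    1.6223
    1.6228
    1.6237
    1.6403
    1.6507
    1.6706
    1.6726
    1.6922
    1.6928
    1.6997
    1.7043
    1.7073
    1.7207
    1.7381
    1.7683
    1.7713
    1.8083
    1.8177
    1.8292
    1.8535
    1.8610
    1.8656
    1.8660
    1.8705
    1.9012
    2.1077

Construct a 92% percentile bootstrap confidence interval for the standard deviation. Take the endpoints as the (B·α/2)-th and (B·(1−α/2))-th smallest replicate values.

(1.3674, 1.8705)

α = 0.08; lower rank = 50 × 0.040 = 2; upper rank = 50 × 0.960 = 48.
The 2nd smallest replicate is 1.3674; the 48th is 1.8705.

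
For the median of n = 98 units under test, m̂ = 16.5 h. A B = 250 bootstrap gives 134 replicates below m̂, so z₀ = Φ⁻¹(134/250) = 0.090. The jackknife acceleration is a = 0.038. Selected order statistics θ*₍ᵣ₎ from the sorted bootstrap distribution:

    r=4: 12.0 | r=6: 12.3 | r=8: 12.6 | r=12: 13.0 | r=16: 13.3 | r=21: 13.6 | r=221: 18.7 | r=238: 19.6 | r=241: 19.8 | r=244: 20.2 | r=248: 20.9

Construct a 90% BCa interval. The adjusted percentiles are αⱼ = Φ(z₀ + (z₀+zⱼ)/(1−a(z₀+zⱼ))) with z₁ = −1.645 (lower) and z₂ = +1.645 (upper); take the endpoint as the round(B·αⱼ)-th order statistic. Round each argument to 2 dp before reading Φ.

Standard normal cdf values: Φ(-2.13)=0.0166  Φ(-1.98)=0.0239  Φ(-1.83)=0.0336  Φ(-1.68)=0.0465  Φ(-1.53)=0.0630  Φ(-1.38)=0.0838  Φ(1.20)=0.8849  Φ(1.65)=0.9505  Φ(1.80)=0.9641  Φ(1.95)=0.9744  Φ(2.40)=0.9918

(13.6, 20.2)

Lower: z₀ + z₁ = 0.090 + (-1.645) = -1.555; 1 − a(z₀+z₁) = 1 − (0.038)(-1.555) = 1.0591; argument = 0.090 + (-1.555)/1.0591 = -1.3782 → -1.38.
α₁ = Φ(-1.38) = 0.0838; rank = round(250 × 0.0838) = 21; θ*₍21₎ = 13.6.
Upper: z₀ + z₂ = 1.735; 1 − a(z₀+z₂) = 0.9341; argument = 1.9475 → 1.95; α₂ = 0.9744; rank = 244; θ*₍244₎ = 20.2.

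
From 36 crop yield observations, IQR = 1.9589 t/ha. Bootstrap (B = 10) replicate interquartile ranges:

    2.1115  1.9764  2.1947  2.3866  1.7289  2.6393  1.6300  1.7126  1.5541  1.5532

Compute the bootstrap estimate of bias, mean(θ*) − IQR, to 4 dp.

mean(θ*) = (2.1115 + 1.9764 + 2.1947 + 2.3866 + 1.7289 + 2.6393 + 1.6300 + 1.7126 + 1.5541 + 1.5532) / 10 = 1.94873
bias = 1.94873 − 1.9589

bias = −0.0102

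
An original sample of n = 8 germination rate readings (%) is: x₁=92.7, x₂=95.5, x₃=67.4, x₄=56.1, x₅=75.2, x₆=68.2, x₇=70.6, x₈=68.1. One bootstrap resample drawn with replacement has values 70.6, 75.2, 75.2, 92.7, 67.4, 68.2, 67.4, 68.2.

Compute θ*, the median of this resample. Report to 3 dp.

Sorted: 67.4, 67.4, 68.2, 68.2, 70.6, 75.2, 75.2, 92.7
Median = average of the two middle values = 69.400

θ* = 69.400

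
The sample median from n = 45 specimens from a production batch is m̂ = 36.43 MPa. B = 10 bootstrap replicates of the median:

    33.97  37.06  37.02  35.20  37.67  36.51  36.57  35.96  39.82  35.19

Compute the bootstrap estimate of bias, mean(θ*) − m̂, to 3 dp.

bias = +0.067

mean(θ*) = (33.97 + 37.06 + 37.02 + 35.20 + 37.67 + 36.51 + 36.57 + 35.96 + 39.82 + 35.19) / 10 = 36.4970
bias = 36.4970 − 36.43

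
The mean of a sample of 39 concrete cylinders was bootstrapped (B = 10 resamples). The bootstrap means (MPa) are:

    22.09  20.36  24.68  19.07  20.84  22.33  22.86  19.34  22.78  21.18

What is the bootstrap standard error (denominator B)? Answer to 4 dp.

SE* = 1.6437

Bootstrap SE is the standard deviation of the 10 replicate means.
Mean of replicates: (22.09 + 20.36 + 24.68 + 19.07 + 20.84 + 22.33 + 22.86 + 19.34 + 22.78 + 21.18) / 10 = 215.53000 / 10 = 21.55300
Sum of squared deviations: (+0.53700)² + (−1.19300)² + (+3.12700)² + (−2.48300)² + (−0.71300)² + (+0.77700)² + (+1.30700)² + (−2.21300)² + (+1.22700)² + (−0.37300)² = 27.01741
Variance = 27.01741 / 10 = 2.70174
SE* = √2.70174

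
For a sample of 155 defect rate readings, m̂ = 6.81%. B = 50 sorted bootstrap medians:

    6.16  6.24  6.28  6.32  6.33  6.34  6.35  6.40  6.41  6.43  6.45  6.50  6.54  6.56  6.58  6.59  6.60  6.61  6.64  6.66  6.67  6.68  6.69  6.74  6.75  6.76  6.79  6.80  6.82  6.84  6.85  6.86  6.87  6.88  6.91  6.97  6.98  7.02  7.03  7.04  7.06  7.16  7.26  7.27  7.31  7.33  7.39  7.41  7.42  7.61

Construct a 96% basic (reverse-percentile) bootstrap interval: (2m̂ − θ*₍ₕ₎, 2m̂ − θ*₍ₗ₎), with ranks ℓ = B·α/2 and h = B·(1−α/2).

(6.20, 7.46)

Percentile endpoints at ranks 1 and 49: θ*₍1₎ = 6.16, θ*₍49₎ = 7.42.
Basic interval reflects these around m̂:
  lower = 2 × 6.81 − 7.42 = 6.20
  upper = 2 × 6.81 − 6.16 = 7.46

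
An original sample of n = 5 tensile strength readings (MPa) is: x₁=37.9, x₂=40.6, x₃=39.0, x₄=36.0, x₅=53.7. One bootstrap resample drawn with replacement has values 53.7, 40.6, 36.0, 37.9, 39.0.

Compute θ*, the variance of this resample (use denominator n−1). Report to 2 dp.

θ* = 49.77

Mean = 41.4400; sum of squared deviations = 199.0920
s² = 199.0920 / 4 = 49.7730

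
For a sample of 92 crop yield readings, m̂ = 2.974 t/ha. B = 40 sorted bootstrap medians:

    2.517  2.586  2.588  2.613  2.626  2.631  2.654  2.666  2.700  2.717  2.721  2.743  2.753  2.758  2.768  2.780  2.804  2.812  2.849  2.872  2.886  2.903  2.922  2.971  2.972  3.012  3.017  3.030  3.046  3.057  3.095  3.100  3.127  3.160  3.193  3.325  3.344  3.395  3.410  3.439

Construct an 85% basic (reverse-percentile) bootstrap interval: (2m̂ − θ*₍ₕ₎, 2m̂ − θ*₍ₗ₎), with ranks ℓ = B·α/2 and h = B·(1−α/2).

Percentile endpoints at ranks 3 and 37: θ*₍3₎ = 2.588, θ*₍37₎ = 3.344.
Basic interval reflects these around m̂:
  lower = 2 × 2.974 − 3.344 = 2.604
  upper = 2 × 2.974 − 2.588 = 3.360

(2.604, 3.360)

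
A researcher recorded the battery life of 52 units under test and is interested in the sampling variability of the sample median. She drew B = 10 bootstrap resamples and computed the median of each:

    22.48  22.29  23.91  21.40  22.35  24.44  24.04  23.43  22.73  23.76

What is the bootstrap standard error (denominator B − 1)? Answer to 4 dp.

SE* = 0.9722

Bootstrap SE is the standard deviation of the 10 replicate medians.
Mean of replicates: (22.48 + 22.29 + 23.91 + 21.40 + 22.35 + 24.44 + 24.04 + 23.43 + 22.73 + 23.76) / 10 = 230.83000 / 10 = 23.08300
Sum of squared deviations: (−0.60300)² + (−0.79300)² + (+0.82700)² + (−1.68300)² + (−0.73300)² + (+1.35700)² + (+0.95700)² + (+0.34700)² + (−0.35300)² + (+0.67700)² = 8.50681
Variance = 8.50681 / 9 = 0.94520
SE* = √0.94520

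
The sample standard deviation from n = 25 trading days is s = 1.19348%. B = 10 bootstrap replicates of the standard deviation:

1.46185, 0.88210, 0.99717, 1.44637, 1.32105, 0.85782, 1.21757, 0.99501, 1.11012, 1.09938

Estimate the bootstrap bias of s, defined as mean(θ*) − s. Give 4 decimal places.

mean(θ*) = (1.46185 + 0.88210 + 0.99717 + 1.44637 + 1.32105 + 0.85782 + 1.21757 + 0.99501 + 1.11012 + 1.09938) / 10 = 1.13884
bias = 1.13884 − 1.19348

bias = −0.0546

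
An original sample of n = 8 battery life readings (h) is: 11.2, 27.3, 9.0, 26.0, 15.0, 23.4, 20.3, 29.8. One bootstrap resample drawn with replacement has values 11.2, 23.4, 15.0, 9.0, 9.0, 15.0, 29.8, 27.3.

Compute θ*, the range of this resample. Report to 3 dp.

θ* = 20.800

Range = 29.8 − 9.0 = 20.800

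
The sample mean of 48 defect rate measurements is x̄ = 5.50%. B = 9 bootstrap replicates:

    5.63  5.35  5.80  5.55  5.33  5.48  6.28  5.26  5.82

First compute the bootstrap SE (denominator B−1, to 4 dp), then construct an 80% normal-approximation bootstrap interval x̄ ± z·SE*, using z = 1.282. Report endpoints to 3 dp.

(5.090, 5.910)

Mean of replicates = 5.6111; sum of squared deviations = 0.8185; SE* = √(0.8185/8) = 0.3199
Margin = 1.282 × 0.3199 = 0.4101
Interval: 5.50 ± 0.4101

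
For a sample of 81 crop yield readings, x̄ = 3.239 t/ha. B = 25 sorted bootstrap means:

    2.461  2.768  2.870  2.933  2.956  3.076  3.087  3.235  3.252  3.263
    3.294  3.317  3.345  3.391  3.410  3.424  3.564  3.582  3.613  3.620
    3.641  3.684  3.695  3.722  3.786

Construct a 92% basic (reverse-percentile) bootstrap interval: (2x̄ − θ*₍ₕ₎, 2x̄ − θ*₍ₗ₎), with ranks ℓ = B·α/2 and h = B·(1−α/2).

Percentile endpoints at ranks 1 and 24: θ*₍1₎ = 2.461, θ*₍24₎ = 3.722.
Basic interval reflects these around x̄:
  lower = 2 × 3.239 − 3.722 = 2.756
  upper = 2 × 3.239 − 2.461 = 4.017

(2.756, 4.017)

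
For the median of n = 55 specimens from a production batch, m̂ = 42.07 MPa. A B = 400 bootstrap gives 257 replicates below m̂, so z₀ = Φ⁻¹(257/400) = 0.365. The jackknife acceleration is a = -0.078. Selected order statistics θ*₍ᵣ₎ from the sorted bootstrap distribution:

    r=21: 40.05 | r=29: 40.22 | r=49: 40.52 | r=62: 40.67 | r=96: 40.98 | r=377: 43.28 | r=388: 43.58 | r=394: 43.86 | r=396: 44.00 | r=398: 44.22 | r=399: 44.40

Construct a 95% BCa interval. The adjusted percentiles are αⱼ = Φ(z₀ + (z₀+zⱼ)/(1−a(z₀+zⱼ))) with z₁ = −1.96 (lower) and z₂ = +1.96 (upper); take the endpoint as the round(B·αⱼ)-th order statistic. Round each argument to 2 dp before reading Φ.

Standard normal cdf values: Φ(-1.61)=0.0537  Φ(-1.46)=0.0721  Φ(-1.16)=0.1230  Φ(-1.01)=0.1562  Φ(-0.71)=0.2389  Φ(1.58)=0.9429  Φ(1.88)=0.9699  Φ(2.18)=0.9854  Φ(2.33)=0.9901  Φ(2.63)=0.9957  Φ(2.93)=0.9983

Lower: z₀ + z₁ = 0.365 + (-1.960) = -1.595; 1 − a(z₀+z₁) = 1 − (-0.078)(-1.595) = 0.8756; argument = 0.365 + (-1.595)/0.8756 = -1.4566 → -1.46.
α₁ = Φ(-1.46) = 0.0721; rank = round(400 × 0.0721) = 29; θ*₍29₎ = 40.22.
Upper: z₀ + z₂ = 2.325; 1 − a(z₀+z₂) = 1.1814; argument = 2.3331 → 2.33; α₂ = 0.9901; rank = 396; θ*₍396₎ = 44.00.

(40.22, 44.00)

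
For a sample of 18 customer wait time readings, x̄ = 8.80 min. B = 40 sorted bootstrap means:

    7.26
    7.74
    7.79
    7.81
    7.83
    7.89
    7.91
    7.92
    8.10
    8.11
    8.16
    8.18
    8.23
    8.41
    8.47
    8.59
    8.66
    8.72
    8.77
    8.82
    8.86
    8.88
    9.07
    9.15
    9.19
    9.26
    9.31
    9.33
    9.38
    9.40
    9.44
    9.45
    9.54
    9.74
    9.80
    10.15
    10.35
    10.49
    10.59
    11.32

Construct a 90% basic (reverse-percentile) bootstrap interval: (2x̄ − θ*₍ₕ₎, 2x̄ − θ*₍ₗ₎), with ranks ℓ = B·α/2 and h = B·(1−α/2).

(7.11, 9.86)

Percentile endpoints at ranks 2 and 38: θ*₍2₎ = 7.74, θ*₍38₎ = 10.49.
Basic interval reflects these around x̄:
  lower = 2 × 8.80 − 10.49 = 7.11
  upper = 2 × 8.80 − 7.74 = 9.86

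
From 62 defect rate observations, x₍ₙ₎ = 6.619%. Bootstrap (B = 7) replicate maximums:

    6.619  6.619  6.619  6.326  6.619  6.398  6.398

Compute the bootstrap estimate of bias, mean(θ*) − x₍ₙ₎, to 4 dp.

bias = −0.1050

mean(θ*) = (6.619 + 6.619 + 6.619 + 6.326 + 6.619 + 6.398 + 6.398) / 7 = 6.51400
bias = 6.51400 − 6.619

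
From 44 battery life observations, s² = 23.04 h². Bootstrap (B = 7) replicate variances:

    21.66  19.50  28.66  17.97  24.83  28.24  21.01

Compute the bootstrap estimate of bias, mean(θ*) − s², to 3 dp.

mean(θ*) = (21.66 + 19.50 + 28.66 + 17.97 + 24.83 + 28.24 + 21.01) / 7 = 23.1243
bias = 23.1243 − 23.04

bias = +0.084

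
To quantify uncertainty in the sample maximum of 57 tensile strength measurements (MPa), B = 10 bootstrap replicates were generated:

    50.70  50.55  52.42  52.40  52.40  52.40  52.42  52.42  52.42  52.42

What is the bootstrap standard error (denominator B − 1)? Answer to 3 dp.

Bootstrap SE is the standard deviation of the 10 replicate maximums.
Mean of replicates: (50.70 + 50.55 + 52.42 + 52.40 + 52.40 + 52.40 + 52.42 + 52.42 + 52.42 + 52.42) / 10 = 520.5500 / 10 = 52.0550
Sum of squared deviations: (−1.3550)² + (−1.5050)² + (+0.3650)² + (+0.3450)² + (+0.3450)² + (+0.3450)² + (+0.3650)² + (+0.3650)² + (+0.3650)² + (+0.3650)² = 5.1243
Variance = 5.1243 / 9 = 0.5694
SE* = √0.5694

SE* = 0.755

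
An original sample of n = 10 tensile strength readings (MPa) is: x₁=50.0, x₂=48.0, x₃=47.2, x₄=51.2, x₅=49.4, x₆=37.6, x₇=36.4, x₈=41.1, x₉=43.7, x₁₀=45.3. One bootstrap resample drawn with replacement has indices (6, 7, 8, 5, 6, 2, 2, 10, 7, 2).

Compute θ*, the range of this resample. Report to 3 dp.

Resample values: 37.6, 36.4, 41.1, 49.4, 37.6, 48.0, 48.0, 45.3, 36.4, 48.0.
Range = 49.4 − 36.4 = 13.000

θ* = 13.000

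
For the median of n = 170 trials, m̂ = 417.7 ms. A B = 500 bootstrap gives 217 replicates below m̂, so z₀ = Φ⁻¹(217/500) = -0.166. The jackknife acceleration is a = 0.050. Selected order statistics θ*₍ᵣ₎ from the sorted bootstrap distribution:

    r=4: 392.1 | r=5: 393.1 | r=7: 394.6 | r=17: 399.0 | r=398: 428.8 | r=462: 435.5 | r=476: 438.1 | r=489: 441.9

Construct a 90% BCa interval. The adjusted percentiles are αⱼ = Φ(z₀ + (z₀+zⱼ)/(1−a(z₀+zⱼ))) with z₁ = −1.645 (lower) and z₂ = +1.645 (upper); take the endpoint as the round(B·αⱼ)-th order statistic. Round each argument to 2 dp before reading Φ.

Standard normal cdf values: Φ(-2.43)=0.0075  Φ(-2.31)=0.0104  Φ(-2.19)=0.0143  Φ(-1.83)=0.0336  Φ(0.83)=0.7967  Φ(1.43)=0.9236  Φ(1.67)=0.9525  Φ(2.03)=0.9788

(399.0, 435.5)

Lower: z₀ + z₁ = -0.166 + (-1.645) = -1.811; 1 − a(z₀+z₁) = 1 − (0.050)(-1.811) = 1.0905; argument = -0.166 + (-1.811)/1.0905 = -1.8266 → -1.83.
α₁ = Φ(-1.83) = 0.0336; rank = round(500 × 0.0336) = 17; θ*₍17₎ = 399.0.
Upper: z₀ + z₂ = 1.479; 1 − a(z₀+z₂) = 0.9261; argument = 1.4311 → 1.43; α₂ = 0.9236; rank = 462; θ*₍462₎ = 435.5.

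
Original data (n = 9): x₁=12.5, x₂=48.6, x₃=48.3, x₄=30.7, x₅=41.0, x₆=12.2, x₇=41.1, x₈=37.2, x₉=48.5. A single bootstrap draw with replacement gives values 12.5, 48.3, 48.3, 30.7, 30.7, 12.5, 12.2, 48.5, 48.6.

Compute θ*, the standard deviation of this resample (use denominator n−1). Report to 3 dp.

θ* = 16.707

Mean = 32.4778; sum of squared deviations = 2233.0556
s² = 2233.0556 / 8 = 279.1319
s = √279.1319 = 16.707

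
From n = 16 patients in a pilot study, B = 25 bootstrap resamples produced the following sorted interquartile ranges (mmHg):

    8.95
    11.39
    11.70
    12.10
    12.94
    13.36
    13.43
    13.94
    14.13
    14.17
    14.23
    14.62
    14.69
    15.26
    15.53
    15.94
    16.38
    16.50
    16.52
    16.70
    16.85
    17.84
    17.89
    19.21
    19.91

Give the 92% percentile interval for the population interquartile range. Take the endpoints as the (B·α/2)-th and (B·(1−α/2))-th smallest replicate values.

(8.95, 19.21)

α = 0.08; lower rank = 25 × 0.040 = 1; upper rank = 25 × 0.960 = 24.
The 1st smallest replicate is 8.95; the 24th is 19.21.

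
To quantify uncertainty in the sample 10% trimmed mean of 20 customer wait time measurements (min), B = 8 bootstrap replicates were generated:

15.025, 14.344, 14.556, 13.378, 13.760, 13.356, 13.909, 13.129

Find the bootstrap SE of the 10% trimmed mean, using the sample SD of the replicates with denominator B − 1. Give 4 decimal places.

Bootstrap SE is the standard deviation of the 8 replicate 10% trimmed means.
Mean of replicates: (15.025 + 14.344 + 14.556 + 13.378 + 13.760 + 13.356 + 13.909 + 13.129) / 8 = 111.45700 / 8 = 13.93212
Sum of squared deviations: (+1.09288)² + (+0.41188)² + (+0.62387)² + (−0.55412)² + (−0.17212)² + (−0.57612)² + (−0.02312)² + (−0.80312)² = 3.06738
Variance = 3.06738 / 7 = 0.43820
SE* = √0.43820

SE* = 0.6620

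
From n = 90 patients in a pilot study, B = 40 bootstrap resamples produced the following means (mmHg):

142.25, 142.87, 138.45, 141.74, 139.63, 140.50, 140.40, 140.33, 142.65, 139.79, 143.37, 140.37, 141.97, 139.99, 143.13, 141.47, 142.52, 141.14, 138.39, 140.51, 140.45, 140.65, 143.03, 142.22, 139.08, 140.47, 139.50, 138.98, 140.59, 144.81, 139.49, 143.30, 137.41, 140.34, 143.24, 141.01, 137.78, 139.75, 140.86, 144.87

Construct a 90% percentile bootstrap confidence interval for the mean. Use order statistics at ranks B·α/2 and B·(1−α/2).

(137.78, 143.37)

Sorted replicates: 137.41, 137.78, 138.39, 138.45, 138.98, 139.08, 139.49, 139.50, 139.63, 139.75, 139.79, 139.99, 140.33, 140.34, 140.37, 140.40, 140.45, 140.47, 140.50, 140.51, 140.59, 140.65, 140.86, 141.01, 141.14, 141.47, 141.74, 141.97, 142.22, 142.25, 142.52, 142.65, 142.87, 143.03, 143.13, 143.24, 143.30, 143.37, 144.81, 144.87
α = 0.10; lower rank = 40 × 0.050 = 2; upper rank = 40 × 0.950 = 38.
The 2nd smallest replicate is 137.78; the 38th is 143.37.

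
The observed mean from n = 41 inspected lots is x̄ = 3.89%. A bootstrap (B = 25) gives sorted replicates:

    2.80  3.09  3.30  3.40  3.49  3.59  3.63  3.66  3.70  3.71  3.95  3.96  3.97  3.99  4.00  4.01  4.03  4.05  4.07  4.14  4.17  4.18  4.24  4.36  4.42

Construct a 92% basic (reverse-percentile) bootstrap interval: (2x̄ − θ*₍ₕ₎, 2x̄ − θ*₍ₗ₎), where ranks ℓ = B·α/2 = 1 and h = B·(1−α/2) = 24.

Percentile endpoints at ranks 1 and 24: θ*₍1₎ = 2.80, θ*₍24₎ = 4.36.
Basic interval reflects these around x̄:
  lower = 2 × 3.89 − 4.36 = 3.42
  upper = 2 × 3.89 − 2.80 = 4.98

(3.42, 4.98)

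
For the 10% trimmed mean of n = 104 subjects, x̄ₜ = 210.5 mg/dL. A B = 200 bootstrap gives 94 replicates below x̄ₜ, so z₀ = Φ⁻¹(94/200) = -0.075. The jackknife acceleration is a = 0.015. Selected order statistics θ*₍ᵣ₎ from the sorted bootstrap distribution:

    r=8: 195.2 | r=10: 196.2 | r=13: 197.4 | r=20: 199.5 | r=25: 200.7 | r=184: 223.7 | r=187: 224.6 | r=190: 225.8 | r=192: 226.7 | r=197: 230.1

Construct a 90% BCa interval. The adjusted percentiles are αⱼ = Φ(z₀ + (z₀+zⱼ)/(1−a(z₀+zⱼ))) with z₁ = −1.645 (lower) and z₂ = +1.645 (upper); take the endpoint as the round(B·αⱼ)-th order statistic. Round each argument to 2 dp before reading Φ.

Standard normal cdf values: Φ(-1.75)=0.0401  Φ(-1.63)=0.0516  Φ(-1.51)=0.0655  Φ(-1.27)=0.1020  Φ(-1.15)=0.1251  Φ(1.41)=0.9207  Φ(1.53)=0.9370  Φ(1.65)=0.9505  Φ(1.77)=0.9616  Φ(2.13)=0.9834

Lower: z₀ + z₁ = -0.075 + (-1.645) = -1.720; 1 − a(z₀+z₁) = 1 − (0.015)(-1.720) = 1.0258; argument = -0.075 + (-1.720)/1.0258 = -1.7517 → -1.75.
α₁ = Φ(-1.75) = 0.0401; rank = round(200 × 0.0401) = 8; θ*₍8₎ = 195.2.
Upper: z₀ + z₂ = 1.570; 1 − a(z₀+z₂) = 0.9765; argument = 1.5329 → 1.53; α₂ = 0.9370; rank = 187; θ*₍187₎ = 224.6.

(195.2, 224.6)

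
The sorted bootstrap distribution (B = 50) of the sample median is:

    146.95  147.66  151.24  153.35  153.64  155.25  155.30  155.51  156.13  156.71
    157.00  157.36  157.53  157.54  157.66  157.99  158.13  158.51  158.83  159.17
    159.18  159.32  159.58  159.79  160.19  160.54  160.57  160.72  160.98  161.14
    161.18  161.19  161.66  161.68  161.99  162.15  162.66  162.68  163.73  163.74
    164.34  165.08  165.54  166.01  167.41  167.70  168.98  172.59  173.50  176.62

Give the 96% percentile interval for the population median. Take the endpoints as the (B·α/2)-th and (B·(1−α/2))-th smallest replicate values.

α = 0.04; lower rank = 50 × 0.020 = 1; upper rank = 50 × 0.980 = 49.
The 1st smallest replicate is 146.95; the 49th is 173.50.

(146.95, 173.50)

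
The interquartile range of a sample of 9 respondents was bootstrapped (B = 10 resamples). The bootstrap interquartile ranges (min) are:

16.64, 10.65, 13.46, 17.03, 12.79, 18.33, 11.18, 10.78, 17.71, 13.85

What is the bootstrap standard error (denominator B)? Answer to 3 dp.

Bootstrap SE is the standard deviation of the 10 replicate interquartile ranges.
Mean of replicates: (16.64 + 10.65 + 13.46 + 17.03 + 12.79 + 18.33 + 11.18 + 10.78 + 17.71 + 13.85) / 10 = 142.4200 / 10 = 14.2420
Sum of squared deviations: (+2.3980)² + (−3.5920)² + (−0.7820)² + (+2.7880)² + (−1.4520)² + (+4.0880)² + (−3.0620)² + (−3.4620)² + (+3.4680)² + (−0.3920)² = 79.3994
Variance = 79.3994 / 10 = 7.9399
SE* = √7.9399

SE* = 2.818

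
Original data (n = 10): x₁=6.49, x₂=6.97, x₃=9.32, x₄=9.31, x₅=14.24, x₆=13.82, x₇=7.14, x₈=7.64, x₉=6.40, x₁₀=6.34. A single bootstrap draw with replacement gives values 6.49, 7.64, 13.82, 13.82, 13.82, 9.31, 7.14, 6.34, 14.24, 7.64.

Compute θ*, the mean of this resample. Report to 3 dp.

θ* = 10.026

Mean = (6.49 + 7.64 + 13.82 + 13.82 + 13.82 + 9.31 + 7.14 + 6.34 + 14.24 + 7.64) / 10 = 100.260 / 10 = 10.026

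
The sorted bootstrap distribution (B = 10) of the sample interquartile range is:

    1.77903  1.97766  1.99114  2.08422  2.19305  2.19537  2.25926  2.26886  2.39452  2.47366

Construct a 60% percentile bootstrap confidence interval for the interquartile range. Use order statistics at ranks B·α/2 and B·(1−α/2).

(1.97766, 2.26886)

α = 0.40; lower rank = 10 × 0.200 = 2; upper rank = 10 × 0.800 = 8.
The 2nd smallest replicate is 1.97766; the 8th is 2.26886.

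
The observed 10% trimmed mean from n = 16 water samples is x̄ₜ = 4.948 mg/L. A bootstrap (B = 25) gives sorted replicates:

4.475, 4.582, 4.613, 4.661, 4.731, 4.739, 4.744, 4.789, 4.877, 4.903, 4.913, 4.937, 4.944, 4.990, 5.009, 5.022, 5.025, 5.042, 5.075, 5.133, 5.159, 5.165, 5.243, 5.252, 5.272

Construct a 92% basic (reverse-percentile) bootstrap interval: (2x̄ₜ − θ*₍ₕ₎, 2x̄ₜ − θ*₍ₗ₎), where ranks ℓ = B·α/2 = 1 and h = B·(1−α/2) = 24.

Percentile endpoints at ranks 1 and 24: θ*₍1₎ = 4.475, θ*₍24₎ = 5.252.
Basic interval reflects these around x̄ₜ:
  lower = 2 × 4.948 − 5.252 = 4.644
  upper = 2 × 4.948 − 4.475 = 5.421

(4.644, 5.421)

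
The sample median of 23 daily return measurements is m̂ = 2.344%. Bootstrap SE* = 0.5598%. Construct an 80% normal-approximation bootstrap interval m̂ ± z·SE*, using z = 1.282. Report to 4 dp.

(1.6263, 3.0617)

Margin = 1.282 × 0.5598 = 0.71766
Interval: 2.344 ± 0.71766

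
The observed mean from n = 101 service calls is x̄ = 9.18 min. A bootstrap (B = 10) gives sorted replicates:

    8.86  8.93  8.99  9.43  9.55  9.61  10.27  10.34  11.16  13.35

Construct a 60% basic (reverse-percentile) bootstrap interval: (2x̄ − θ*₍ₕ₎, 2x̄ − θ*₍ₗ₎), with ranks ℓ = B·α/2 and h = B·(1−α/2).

Percentile endpoints at ranks 2 and 8: θ*₍2₎ = 8.93, θ*₍8₎ = 10.34.
Basic interval reflects these around x̄:
  lower = 2 × 9.18 − 10.34 = 8.02
  upper = 2 × 9.18 − 8.93 = 9.43

(8.02, 9.43)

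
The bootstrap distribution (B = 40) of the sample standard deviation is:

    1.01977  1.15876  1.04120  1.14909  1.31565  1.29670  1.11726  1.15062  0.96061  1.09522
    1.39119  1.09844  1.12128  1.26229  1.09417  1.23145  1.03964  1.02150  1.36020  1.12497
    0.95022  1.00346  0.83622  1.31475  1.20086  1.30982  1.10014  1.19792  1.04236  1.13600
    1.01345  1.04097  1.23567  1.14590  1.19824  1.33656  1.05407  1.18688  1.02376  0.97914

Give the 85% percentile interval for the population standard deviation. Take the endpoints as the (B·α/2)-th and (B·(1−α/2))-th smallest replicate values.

(0.96061, 1.31565)

Sorted replicates: 0.83622, 0.95022, 0.96061, 0.97914, 1.00346, 1.01345, 1.01977, 1.02150, 1.02376, 1.03964, 1.04097, 1.04120, 1.04236, 1.05407, 1.09417, 1.09522, 1.09844, 1.10014, 1.11726, 1.12128, 1.12497, 1.13600, 1.14590, 1.14909, 1.15062, 1.15876, 1.18688, 1.19792, 1.19824, 1.20086, 1.23145, 1.23567, 1.26229, 1.29670, 1.30982, 1.31475, 1.31565, 1.33656, 1.36020, 1.39119
α = 0.15; lower rank = 40 × 0.075 = 3; upper rank = 40 × 0.925 = 37.
The 3rd smallest replicate is 0.96061; the 37th is 1.31565.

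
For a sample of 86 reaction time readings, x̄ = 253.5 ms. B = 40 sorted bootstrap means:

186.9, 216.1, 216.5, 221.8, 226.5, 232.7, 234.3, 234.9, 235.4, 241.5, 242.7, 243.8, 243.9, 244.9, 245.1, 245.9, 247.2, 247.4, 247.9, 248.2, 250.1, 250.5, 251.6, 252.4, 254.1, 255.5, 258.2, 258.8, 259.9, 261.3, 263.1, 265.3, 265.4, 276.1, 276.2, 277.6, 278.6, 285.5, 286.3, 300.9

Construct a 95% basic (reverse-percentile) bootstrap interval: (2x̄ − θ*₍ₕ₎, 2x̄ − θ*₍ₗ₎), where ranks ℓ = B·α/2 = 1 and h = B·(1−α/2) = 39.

(220.7, 320.1)

Percentile endpoints at ranks 1 and 39: θ*₍1₎ = 186.9, θ*₍39₎ = 286.3.
Basic interval reflects these around x̄:
  lower = 2 × 253.5 − 286.3 = 220.7
  upper = 2 × 253.5 − 186.9 = 320.1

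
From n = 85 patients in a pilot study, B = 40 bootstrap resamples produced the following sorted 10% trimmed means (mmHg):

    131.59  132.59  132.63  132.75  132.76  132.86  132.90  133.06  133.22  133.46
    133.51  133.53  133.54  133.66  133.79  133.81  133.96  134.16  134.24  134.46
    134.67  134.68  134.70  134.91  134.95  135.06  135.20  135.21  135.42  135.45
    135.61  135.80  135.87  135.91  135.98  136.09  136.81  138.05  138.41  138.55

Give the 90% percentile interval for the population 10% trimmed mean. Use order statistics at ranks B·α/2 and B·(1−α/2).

α = 0.10; lower rank = 40 × 0.050 = 2; upper rank = 40 × 0.950 = 38.
The 2nd smallest replicate is 132.59; the 38th is 138.05.

(132.59, 138.05)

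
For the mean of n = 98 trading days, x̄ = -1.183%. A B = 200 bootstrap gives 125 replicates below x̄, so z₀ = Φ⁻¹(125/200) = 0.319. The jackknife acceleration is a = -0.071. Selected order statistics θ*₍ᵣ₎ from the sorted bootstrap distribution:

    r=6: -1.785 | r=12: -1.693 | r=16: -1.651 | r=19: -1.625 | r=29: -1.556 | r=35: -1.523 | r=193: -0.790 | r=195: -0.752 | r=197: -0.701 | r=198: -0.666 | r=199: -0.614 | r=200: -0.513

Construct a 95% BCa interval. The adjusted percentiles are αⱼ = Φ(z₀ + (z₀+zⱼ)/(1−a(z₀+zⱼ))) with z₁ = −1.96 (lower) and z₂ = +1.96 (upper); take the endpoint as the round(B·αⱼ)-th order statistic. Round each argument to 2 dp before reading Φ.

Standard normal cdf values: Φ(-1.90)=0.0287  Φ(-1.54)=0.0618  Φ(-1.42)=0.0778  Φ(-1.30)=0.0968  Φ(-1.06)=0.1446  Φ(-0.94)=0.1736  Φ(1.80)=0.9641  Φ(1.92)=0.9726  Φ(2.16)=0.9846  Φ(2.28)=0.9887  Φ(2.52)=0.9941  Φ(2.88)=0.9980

Lower: z₀ + z₁ = 0.319 + (-1.960) = -1.641; 1 − a(z₀+z₁) = 1 − (-0.071)(-1.641) = 0.8835; argument = 0.319 + (-1.641)/0.8835 = -1.5384 → -1.54.
α₁ = Φ(-1.54) = 0.0618; rank = round(200 × 0.0618) = 12; θ*₍12₎ = -1.693.
Upper: z₀ + z₂ = 2.279; 1 − a(z₀+z₂) = 1.1618; argument = 2.2806 → 2.28; α₂ = 0.9887; rank = 198; θ*₍198₎ = -0.666.

(-1.693, -0.666)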